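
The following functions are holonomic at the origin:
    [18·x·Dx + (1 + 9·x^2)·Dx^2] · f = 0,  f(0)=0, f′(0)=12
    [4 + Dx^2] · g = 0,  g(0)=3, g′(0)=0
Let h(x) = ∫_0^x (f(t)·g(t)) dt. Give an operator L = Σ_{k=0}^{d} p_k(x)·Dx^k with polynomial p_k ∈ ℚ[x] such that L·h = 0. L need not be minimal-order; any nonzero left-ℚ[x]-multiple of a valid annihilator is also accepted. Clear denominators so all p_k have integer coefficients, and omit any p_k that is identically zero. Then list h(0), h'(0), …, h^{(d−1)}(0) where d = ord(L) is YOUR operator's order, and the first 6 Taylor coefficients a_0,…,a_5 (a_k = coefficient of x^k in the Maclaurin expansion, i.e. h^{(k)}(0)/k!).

f: a_k = 0, 12, 0, -36, 0, 972/5, …
g: a_k = 3, 0, -6, 0, 2, 0, …
L₀ := L_f ⊗_s L_g (sym. prod.), ord ≤ 4.
h=∫h₀ ⇒ L = L₀·Dx.
L = (2080 + 50256·x^2 + 89424·x^4 + 186624·x^6 + 419904·x^8)·Dx + (3168·x + 38880·x^3 + 139968·x^5 + 419904·x^7)·Dx^2 + (572 + 13788·x^2 + 33048·x^4 + 93312·x^6 + 209952·x^8)·Dx^3 + (792·x + 9720·x^3 + 34992·x^5 + 104976·x^7)·Dx^4 + (13 + 306·x^2 + 2673·x^4 + 11664·x^6 + 26244·x^8)·Dx^5  (order 5).
h: a_k = 0, 0, 18, 0, -45, 0, …
ICs: h(0) = 0, h′(0) = 0, h′′(0) = 36, h′′′(0) = 0, h′′′′(0) = -1080.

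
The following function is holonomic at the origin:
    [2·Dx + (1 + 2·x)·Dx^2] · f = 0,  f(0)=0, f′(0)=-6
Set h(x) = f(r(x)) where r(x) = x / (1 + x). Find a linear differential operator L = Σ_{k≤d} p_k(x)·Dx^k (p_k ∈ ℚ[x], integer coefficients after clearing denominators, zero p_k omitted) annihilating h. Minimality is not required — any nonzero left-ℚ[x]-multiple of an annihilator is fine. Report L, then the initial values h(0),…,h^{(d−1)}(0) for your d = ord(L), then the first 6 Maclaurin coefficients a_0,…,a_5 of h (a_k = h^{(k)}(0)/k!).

L = (4 + 6·x)·Dx + (1 + 4·x + 3·x^2)·Dx^2  (order 2).
h: a_k = 0, -6, 12, -26, 60, -726/5, …
ICs: h(0) = 0, h′(0) = -6.

f: a_k = 0, -6, 6, -8, 12, -96/5, …
f∘r: x↦r, Dx↦Dx/r' in L_f ⇒ L₀.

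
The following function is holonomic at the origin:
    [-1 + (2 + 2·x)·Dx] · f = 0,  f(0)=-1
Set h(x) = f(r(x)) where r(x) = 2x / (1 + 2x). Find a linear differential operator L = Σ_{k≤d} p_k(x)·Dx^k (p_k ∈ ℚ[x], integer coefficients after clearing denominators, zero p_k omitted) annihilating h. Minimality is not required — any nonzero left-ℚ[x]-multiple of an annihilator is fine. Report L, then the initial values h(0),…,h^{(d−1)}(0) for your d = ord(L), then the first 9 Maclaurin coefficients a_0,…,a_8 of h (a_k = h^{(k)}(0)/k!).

L = -1 + (1 + 6·x + 8·x^2)·Dx  (order 1).
h: a_k = -1, -1, 5/2, -13/2, 141/8, -399/8, 2353/16, -7205/16, 182461/128, …
ICs: h(0) = -1.

f: a_k = -1, -1/2, 1/8, -1/16, 5/128, -7/256, 21/1024, -33/2048, 429/32768, …
Change of var in L_f (x↦r) gives L₀.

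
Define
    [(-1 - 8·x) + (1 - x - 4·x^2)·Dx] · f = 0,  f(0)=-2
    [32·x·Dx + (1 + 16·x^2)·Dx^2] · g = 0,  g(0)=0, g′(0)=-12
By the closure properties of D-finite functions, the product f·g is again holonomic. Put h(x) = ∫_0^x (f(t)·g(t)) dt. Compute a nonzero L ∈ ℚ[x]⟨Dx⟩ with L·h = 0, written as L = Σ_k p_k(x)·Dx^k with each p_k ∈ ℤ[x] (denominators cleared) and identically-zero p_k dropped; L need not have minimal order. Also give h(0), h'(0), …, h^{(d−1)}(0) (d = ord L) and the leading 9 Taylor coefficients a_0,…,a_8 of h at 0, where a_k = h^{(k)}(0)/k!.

L = (8 + 32·x + 384·x^2)·Dx + (2 - 16·x + 64·x^2 + 384·x^3)·Dx^2 + (-1 + x - 12·x^2 + 16·x^3 + 64·x^4)·Dx^3  (order 3).
h: a_k = 0, 0, 12, 8, -2, 88/5, 3212/15, 8184/35, -6359/7, …
ICs: h(0) = 0, h′(0) = 0, h′′(0) = 24.

f: a_k = -2, -2, -10, -18, -58, -130, -362, -882, -2330, …
g: a_k = 0, -12, 0, 64, 0, -3072/5, 0, 49152/7, 0, …
Sym-product of L_f,L_g gives L₀ (≤ ord 2).
Integrate: L := L₀·Dx.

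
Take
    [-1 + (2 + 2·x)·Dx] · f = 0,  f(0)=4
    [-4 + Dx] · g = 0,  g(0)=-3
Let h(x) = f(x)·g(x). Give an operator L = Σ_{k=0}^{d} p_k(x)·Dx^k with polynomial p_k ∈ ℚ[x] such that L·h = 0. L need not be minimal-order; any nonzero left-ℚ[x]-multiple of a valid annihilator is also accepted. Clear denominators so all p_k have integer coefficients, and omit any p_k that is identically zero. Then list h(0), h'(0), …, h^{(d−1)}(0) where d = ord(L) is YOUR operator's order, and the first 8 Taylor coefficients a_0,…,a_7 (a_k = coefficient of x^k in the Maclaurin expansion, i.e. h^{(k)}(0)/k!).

L = (-9 - 8·x) + (2 + 2·x)·Dx  (order 1).
h: a_k = -12, -54, -237/2, -683/4, -5841/32, -49553/320, -417727/3840, -1167969/17920, …
ICs: h(0) = -12.

f: a_k = 4, 2, -1/2, 1/4, -5/32, 7/64, -21/256, 33/512, …
g: a_k = -3, -12, -24, -32, -32, -128/5, -256/15, -1024/105, …
Product ⇒ symmetric product L₀, ord ≤ 1.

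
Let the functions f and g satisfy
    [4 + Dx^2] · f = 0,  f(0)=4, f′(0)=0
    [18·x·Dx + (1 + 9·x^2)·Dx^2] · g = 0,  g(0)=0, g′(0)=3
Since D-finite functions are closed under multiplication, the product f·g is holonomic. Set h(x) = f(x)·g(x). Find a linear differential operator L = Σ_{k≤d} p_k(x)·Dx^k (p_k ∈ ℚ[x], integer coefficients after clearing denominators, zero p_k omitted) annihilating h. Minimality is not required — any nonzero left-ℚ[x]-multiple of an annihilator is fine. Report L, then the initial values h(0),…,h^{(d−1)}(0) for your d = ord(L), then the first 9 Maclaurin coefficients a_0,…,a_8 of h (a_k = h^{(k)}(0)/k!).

f: a_k = 4, 0, -8, 0, 8/3, 0, -16/45, 0, 8/315, …
g: a_k = 0, 3, 0, -9, 0, 243/5, 0, -2187/7, 0, …
Product ⇒ symmetric product L₀, ord ≤ 4.
L = (2080 + 50256·x^2 + 89424·x^4 + 186624·x^6 + 419904·x^8) + (3168·x + 38880·x^3 + 139968·x^5 + 419904·x^7)·Dx + (572 + 13788·x^2 + 33048·x^4 + 93312·x^6 + 209952·x^8)·Dx^2 + (792·x + 9720·x^3 + 34992·x^5 + 104976·x^7)·Dx^3 + (13 + 306·x^2 + 2673·x^4 + 11664·x^6 + 26244·x^8)·Dx^4  (order 4).
h: a_k = 0, 12, 0, -60, 0, 1372/5, 0, -174676/105, 0, …
ICs: h(0) = 0, h′(0) = 12, h′′(0) = 0, h′′′(0) = -360.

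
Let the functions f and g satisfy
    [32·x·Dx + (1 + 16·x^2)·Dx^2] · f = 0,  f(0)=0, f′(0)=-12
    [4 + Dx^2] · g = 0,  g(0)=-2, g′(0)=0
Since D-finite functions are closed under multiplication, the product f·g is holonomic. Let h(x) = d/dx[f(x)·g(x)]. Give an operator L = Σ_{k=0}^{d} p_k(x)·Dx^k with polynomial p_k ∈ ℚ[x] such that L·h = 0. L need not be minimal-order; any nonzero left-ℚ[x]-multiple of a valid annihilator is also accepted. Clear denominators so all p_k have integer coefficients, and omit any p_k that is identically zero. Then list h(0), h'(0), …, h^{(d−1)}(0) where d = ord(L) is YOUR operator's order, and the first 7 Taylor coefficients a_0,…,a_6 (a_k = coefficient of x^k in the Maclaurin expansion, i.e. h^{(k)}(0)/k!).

L = (62288 + 2213376·x^2 + 73428992·x^4 + 58982400·x^6 + 3145728·x^8 - 167772160·x^10 + 268435456·x^12) + (35072·x + 2871296·x^3 + 39976960·x^5 + 52428800·x^7 + 83886080·x^9 + 268435456·x^11)·Dx + (15912 + 579328·x^2 + 18954240·x^4 + 19529728·x^6 + 9961472·x^8 - 16777216·x^10 + 134217728·x^12)·Dx^2 + (8768·x + 717824·x^3 + 9994240·x^5 + 13107200·x^7 + 20971520·x^9 + 67108864·x^11)·Dx^3 + (85 + 6496·x^2 + 149248·x^4 + 1196032·x^6 + 2293760·x^8 + 6291456·x^10 + 16777216·x^12)·Dx^4  (order 4).
h: a_k = 24, 0, -528, 0, 7504, 0, -1741792/15, …
ICs: h(0) = 24, h′(0) = 0, h′′(0) = -1056, h′′′(0) = 0.

f: a_k = 0, -12, 0, 64, 0, -3072/5, 0, …
g: a_k = -2, 0, 4, 0, -4/3, 0, 8/45, …
L₀ := L_f ⊗_s L_g (sym. prod.), ord ≤ 4.
h=h₀': d/dx-closure on L₀ ⇒ L.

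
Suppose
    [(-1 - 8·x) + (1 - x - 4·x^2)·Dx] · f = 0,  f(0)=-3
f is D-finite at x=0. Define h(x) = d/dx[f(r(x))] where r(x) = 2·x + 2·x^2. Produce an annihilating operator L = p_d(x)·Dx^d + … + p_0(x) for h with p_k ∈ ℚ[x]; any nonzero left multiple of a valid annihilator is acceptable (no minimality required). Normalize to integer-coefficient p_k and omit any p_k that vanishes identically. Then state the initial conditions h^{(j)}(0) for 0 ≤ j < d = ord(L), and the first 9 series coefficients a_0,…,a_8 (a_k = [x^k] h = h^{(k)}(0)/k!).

f: a_k = -3, -3, -15, -27, -87, -195, -543, -1323, -3495, …
h₀=f(r): pull back L_f along r ⇒ L₀.
Derive L from L₀ (diff closure).
L = (22 + 204·x + 1260·x^2 + 4672·x^3 + 8736·x^4 + 7680·x^5 + 2560·x^6) + (-1 - 16·x + 6·x^2 + 420·x^3 + 1520·x^4 + 2400·x^5 + 1792·x^6 + 512·x^7)·Dx  (order 1).
h: a_k = -6, -132, -1008, -8400, -62280, -447120, -3120768, -21321600, -143452512, …
ICs: h(0) = -6.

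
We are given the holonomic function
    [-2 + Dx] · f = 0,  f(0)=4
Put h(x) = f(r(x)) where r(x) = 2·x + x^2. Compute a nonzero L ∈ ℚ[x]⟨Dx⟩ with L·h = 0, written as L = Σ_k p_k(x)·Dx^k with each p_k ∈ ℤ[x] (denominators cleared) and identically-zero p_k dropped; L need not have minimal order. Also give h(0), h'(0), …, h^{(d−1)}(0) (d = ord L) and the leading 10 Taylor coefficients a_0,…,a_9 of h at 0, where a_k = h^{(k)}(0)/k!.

f: a_k = 4, 8, 8, 16/3, 8/3, 16/15, 16/45, 32/315, 8/315, 16/2835, …
f∘r: x↦r, Dx↦Dx/r' in L_f ⇒ L₀.
L = (-4 - 4·x) + Dx  (order 1).
h: a_k = 4, 16, 40, 224/3, 344/3, 2272/15, 7984/45, 11840/63, 57544/315, 466976/2835, …
ICs: h(0) = 4.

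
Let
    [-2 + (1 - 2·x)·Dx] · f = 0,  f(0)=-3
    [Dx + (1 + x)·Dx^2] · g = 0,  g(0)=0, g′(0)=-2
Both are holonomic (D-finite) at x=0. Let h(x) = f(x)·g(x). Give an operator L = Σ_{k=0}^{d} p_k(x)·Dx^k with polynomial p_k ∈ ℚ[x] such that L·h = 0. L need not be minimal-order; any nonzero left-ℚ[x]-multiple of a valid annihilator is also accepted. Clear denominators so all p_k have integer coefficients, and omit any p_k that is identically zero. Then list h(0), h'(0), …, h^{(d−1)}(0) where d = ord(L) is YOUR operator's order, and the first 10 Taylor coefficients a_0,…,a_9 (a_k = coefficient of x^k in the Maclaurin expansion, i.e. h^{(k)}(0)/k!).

f: a_k = -3, -6, -12, -24, -48, -96, -192, -384, -768, -1536, …
g: a_k = 0, -2, 1, -2/3, 1/2, -2/5, 1/3, -2/7, 1/4, -2/9, …
Product ⇒ symmetric product L₀, ord ≤ 2.
L = 2 + (3 + 6·x)·Dx + (-1 + x + 2·x^2)·Dx^2  (order 2).
h: a_k = 0, 6, 9, 20, 77/2, 391/5, 777/5, 10908/35, 87159/140, 261617/210, …
ICs: h(0) = 0, h′(0) = 6.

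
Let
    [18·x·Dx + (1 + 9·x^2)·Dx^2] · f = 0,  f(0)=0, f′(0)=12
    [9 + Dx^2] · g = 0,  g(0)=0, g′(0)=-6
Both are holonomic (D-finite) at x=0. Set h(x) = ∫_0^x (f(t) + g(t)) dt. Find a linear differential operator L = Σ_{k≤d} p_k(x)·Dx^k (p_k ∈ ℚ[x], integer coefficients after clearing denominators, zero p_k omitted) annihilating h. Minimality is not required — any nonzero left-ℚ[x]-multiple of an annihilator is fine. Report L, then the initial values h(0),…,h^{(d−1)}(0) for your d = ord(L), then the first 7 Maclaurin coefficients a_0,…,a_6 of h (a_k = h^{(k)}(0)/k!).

f: a_k = 0, 12, 0, -36, 0, 972/5, 0, …
g: a_k = 0, -6, 0, 9, 0, -81/20, 0, …
Sum ⇒ L₀ = lclm(L_f,L_g) in ℚ(x)⟨Dx⟩.
Integrate: L := L₀·Dx.
L = (-1782·x + 20412·x^3 + 13122·x^5)·Dx^2 + (-9 + 567·x^2 + 6561·x^4 + 6561·x^6)·Dx^3 + (-198·x + 2268·x^3 + 1458·x^5)·Dx^4 + (-1 + 63·x^2 + 729·x^4 + 729·x^6)·Dx^5  (order 5).
h: a_k = 0, 0, 3, 0, -27/4, 0, 1269/40, …
ICs: h(0) = 0, h′(0) = 0, h′′(0) = 6, h′′′(0) = 0, h′′′′(0) = -162.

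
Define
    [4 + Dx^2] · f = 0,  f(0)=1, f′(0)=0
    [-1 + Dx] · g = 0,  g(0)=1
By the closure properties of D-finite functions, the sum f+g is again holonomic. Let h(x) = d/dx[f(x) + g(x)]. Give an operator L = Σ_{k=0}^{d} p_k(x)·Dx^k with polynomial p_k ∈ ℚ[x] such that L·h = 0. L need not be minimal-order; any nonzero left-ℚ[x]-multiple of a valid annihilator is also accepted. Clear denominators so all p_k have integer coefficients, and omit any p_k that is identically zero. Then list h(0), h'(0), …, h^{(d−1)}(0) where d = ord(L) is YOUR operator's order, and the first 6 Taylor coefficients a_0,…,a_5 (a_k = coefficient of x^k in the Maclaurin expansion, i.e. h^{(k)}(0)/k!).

L = 4 - 4·Dx + Dx^2 - Dx^3  (order 3).
h: a_k = 1, -3, 1/2, 17/6, 1/24, -21/40, …
ICs: h(0) = 1, h′(0) = -3, h′′(0) = 1.

f: a_k = 1, 0, -2, 0, 2/3, 0, …
g: a_k = 1, 1, 1/2, 1/6, 1/24, 1/120, …
Sum ⇒ L₀ = lclm(L_f,L_g) in ℚ(x)⟨Dx⟩.
Differentiate: ansatz ord ≤ ord L₀ ⇒ L.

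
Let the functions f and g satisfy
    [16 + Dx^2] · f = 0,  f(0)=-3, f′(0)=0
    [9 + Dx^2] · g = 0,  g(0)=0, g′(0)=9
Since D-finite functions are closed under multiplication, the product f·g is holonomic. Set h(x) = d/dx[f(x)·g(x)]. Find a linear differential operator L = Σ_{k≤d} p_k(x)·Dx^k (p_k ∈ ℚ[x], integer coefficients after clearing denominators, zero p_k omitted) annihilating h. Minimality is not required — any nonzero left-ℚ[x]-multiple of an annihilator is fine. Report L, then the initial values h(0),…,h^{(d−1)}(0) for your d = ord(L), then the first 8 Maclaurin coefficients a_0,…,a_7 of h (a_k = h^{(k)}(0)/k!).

f: a_k = -3, 0, 24, 0, -32, 0, 256/15, 0, …
g: a_k = 0, 9, 0, -27/2, 0, 243/40, 0, -729/560, …
L₀ := L_f ⊗_s L_g (sym. prod.), ord ≤ 4.
Differentiate: ansatz ord ≤ ord L₀ ⇒ L.
L = 49 + 50·Dx^2 + Dx^4  (order 4).
h: a_k = -27, 0, 1539/2, 0, -25209/8, 0, 411771/80, 0, …
ICs: h(0) = -27, h′(0) = 0, h′′(0) = 1539, h′′′(0) = 0.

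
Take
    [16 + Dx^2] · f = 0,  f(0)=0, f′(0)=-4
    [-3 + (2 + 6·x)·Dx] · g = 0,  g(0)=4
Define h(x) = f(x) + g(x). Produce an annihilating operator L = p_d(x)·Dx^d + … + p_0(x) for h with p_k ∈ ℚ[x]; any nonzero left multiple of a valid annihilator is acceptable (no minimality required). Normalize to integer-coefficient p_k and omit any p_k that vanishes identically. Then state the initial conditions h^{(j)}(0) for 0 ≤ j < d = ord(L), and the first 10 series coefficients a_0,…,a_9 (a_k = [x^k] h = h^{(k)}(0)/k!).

L = (-4368 - 18432·x - 27648·x^2) + (1760 + 17568·x + 55296·x^2 + 55296·x^3)·Dx + (-273 - 1152·x - 1728·x^2)·Dx^2 + (110 + 1098·x + 3456·x^2 + 3456·x^3)·Dx^3  (order 3).
h: a_k = 4, 2, -9/2, 209/12, -405/32, 17323/960, -15309/256, 23258153/161280, -2814669/8192, 39864378643/46448640, …
ICs: h(0) = 4, h′(0) = 2, h′′(0) = -9.

f: a_k = 0, -4, 0, 32/3, 0, -128/15, 0, 1024/315, 0, -2048/2835, …
g: a_k = 4, 6, -9/2, 27/4, -405/32, 1701/64, -15309/256, 72171/512, -2814669/8192, 14073345/16384, …
Sum ⇒ L₀ = lclm(L_f,L_g) in ℚ(x)⟨Dx⟩.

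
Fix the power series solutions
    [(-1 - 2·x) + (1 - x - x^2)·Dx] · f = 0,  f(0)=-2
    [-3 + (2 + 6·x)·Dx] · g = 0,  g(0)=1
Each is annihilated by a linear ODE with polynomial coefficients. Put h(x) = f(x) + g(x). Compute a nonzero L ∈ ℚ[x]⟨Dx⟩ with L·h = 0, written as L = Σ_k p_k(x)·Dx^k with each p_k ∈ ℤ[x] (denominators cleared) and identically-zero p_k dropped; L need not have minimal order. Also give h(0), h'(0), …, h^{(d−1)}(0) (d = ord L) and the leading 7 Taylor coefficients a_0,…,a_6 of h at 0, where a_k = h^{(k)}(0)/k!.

f: a_k = -2, -2, -4, -6, -10, -16, -26, …
g: a_k = 1, 3/2, -9/8, 27/16, -405/128, 1701/256, -15309/1024, …
h₀=f+g: left-lcm gives L₀, ord ≤ 2.
L = (-33 - 117·x - 117·x^2 - 90·x^3) + (25 + 102·x + 303·x^2 + 378·x^3 + 225·x^4)·Dx + (2 - 22·x - 90·x^2 + 38·x^3 + 198·x^4 + 90·x^5)·Dx^2  (order 2).
h: a_k = -1, -1/2, -41/8, -69/16, -1685/128, -2395/256, -41933/1024, …
ICs: h(0) = -1, h′(0) = -1/2.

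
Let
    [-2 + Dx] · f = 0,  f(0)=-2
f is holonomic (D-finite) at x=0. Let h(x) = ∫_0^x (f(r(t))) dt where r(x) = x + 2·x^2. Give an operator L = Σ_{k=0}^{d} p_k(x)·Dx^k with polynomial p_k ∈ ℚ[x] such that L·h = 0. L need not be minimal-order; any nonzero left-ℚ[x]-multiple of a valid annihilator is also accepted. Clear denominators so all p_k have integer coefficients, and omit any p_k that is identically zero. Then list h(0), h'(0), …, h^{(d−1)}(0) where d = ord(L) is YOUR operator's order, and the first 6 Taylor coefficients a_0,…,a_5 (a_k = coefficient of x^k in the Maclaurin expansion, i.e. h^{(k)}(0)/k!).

f: a_k = -2, -4, -4, -8/3, -4/3, -8/15, …
L₀ from L_f via x↦r, Dx↦r'^{-1}Dx.
h=∫₀ˣh₀: take L = L₀·Dx.
L = (-2 - 8·x)·Dx + Dx^2  (order 2).
h: a_k = 0, -2, -2, -4, -14/3, -20/3, …
ICs: h(0) = 0, h′(0) = -2.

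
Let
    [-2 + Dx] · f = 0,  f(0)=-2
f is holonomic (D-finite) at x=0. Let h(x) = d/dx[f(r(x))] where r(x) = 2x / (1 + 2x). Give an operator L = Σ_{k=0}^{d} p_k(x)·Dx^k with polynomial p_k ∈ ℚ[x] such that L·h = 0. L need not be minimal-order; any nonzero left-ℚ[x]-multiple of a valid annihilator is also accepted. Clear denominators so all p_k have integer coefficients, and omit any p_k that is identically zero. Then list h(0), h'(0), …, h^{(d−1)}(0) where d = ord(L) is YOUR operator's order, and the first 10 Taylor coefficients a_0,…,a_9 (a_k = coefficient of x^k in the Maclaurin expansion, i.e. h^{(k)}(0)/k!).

L = -8·x + (-1 - 4·x - 4·x^2)·Dx  (order 1).
h: a_k = -8, 0, 32, -256/3, 128, -1024/15, -2560/9, 131072/105, -145408/45, 18415616/2835, …
ICs: h(0) = -8.

f: a_k = -2, -4, -4, -8/3, -4/3, -8/15, -8/45, -16/315, -4/315, -8/2835, …
L₀ from L_f via x↦r, Dx↦r'^{-1}Dx.
Differentiate: ansatz ord ≤ ord L₀ ⇒ L.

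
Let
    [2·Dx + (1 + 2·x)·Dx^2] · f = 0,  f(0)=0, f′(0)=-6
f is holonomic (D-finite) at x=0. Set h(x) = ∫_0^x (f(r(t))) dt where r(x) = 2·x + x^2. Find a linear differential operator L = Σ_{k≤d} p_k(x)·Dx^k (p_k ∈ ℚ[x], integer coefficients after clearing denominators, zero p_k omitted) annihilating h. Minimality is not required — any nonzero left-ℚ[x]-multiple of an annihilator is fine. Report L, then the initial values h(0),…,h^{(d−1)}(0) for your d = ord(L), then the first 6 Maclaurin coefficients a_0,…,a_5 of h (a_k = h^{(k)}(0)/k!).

L = (3 + 4·x + 2·x^2)·Dx^2 + (1 + 5·x + 6·x^2 + 2·x^3)·Dx^3  (order 3).
h: a_k = 0, 0, -6, 6, -10, 102/5, …
ICs: h(0) = 0, h′(0) = 0, h′′(0) = -12.

f: a_k = 0, -6, 6, -8, 12, -96/5, …
f∘r: x↦r, Dx↦Dx/r' in L_f ⇒ L₀.
Integrate: L := L₀·Dx.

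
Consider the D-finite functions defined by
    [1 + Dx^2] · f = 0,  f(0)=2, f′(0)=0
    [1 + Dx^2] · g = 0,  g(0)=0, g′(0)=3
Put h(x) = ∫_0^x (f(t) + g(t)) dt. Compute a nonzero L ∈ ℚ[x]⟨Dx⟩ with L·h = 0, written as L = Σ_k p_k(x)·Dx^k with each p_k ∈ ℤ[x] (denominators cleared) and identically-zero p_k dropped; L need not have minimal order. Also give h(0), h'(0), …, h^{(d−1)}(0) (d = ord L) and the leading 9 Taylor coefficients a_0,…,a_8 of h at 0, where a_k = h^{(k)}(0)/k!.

L = Dx + Dx^3  (order 3).
h: a_k = 0, 2, 3/2, -1/3, -1/8, 1/60, 1/240, -1/2520, -1/13440, …
ICs: h(0) = 0, h′(0) = 2, h′′(0) = 3.

f: a_k = 2, 0, -1, 0, 1/12, 0, -1/360, 0, 1/20160, …
g: a_k = 0, 3, 0, -1/2, 0, 1/40, 0, -1/1680, 0, …
L₀ := lclm(L_f,L_g); ord L₀ ≤ 2+2.
h=∫h₀ ⇒ L = L₀·Dx.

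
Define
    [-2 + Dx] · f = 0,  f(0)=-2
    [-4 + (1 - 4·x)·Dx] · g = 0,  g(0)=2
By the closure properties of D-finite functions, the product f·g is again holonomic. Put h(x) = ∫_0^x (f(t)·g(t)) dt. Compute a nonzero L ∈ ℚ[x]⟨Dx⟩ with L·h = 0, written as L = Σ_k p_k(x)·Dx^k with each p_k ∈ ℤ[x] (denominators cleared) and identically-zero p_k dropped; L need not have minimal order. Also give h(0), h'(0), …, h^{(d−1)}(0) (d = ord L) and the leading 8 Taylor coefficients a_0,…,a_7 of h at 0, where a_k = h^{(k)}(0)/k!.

f: a_k = -2, -4, -4, -8/3, -4/3, -8/15, -8/45, -16/315, …
g: a_k = 2, 8, 32, 128, 512, 2048, 8192, 32768, …
L₀ := L_f ⊗_s L_g (sym. prod.), ord ≤ 1.
∫: right-multiply L₀ by Dx.
L = (6 - 8·x)·Dx + (-1 + 4·x)·Dx^2  (order 2).
h: a_k = 0, -4, -12, -104/3, -316/3, -1688/5, -50648/45, -1215568/315, …
ICs: h(0) = 0, h′(0) = -4.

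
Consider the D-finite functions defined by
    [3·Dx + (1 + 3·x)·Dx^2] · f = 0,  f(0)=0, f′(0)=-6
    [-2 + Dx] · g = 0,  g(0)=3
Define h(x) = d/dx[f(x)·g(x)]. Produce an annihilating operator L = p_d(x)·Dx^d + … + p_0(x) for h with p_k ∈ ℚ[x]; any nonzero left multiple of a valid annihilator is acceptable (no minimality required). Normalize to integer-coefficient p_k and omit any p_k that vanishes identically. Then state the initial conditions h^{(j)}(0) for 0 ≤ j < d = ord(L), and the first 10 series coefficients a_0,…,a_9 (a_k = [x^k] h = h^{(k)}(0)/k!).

f: a_k = 0, -6, 9, -18, 81/2, -486/5, 243, -4374/7, 6561/4, -4374, …
g: a_k = 3, 6, 6, 4, 2, 4/5, 4/15, 8/105, 2/105, 4/945, …
L₀ := L_f ⊗_s L_g (sym. prod.), ord ≤ 2.
Differentiate: ansatz ord ≤ ord L₀ ⇒ L.
L = (20 - 24·x + 72·x^2) + (-8 + 6·x - 72·x^2)·Dx + (-1 + 3·x + 18·x^2)·Dx^2  (order 2).
h: a_k = -18, -18, -108, 174, -663, 1980, -30386/5, 92374/5, -3921039/70, 53377651/315, …
ICs: h(0) = -18, h′(0) = -18.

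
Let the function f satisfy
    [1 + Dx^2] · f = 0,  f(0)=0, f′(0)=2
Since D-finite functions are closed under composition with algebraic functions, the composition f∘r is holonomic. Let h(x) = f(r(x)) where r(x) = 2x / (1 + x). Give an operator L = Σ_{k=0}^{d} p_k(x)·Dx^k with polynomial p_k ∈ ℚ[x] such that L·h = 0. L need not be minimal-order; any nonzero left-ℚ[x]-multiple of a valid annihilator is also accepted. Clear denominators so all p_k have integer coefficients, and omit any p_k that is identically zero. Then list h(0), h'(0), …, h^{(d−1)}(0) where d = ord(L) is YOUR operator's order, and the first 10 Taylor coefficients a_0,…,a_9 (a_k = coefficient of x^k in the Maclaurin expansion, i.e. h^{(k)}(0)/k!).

f: a_k = 0, 2, 0, -1/3, 0, 1/60, 0, -1/2520, 0, 1/181440, …
L₀ from L_f via x↦r, Dx↦r'^{-1}Dx.
L = 4 + (2 + 6·x + 6·x^2 + 2·x^3)·Dx + (1 + 4·x + 6·x^2 + 4·x^3 + x^4)·Dx^2  (order 2).
h: a_k = 0, 4, -4, 4/3, 4, -172/15, 20, -8836/315, 1516/45, -98524/2835, …
ICs: h(0) = 0, h′(0) = 4.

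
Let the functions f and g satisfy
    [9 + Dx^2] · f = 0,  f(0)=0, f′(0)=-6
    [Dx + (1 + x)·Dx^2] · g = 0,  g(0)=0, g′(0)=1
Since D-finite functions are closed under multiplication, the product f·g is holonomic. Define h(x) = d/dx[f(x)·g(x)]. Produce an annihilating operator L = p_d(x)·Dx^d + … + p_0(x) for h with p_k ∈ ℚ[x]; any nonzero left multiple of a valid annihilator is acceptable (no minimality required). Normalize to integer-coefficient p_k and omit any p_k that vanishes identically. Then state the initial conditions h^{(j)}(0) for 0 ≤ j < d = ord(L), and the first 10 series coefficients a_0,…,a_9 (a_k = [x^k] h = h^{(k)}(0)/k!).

f: a_k = 0, -6, 0, 9, 0, -81/20, 0, 243/280, 0, -243/2240, …
g: a_k = 0, 1, -1/2, 1/3, -1/4, 1/5, -1/6, 1/7, -1/8, 1/9, …
Sym-product of L_f,L_g gives L₀ (≤ ord 4).
h₀' ⇒ L via d/dx closure of L₀.
L = (13743 + 107892·x + 319302·x^2 + 475308·x^3 + 381267·x^4 + 157464·x^5 + 26244·x^6) + (4104 + 24192·x + 53460·x^2 + 56700·x^3 + 29160·x^4 + 5832·x^5)·Dx + (4020 + 27828·x + 76770·x^2 + 109512·x^3 + 85698·x^4 + 34992·x^5 + 5832·x^6)·Dx^2 + (456 + 2688·x + 5940·x^2 + 6300·x^3 + 3240·x^4 + 648·x^5)·Dx^3 + (277 + 1760·x + 4588·x^2 + 6300·x^3 + 4815·x^4 + 1944·x^5 + 324·x^6)·Dx^4  (order 4).
h: a_k = 0, -12, 9, 28, -15, -27/2, 217/40, 129/35, -54/35, -341/3360, …
ICs: h(0) = 0, h′(0) = -12, h′′(0) = 18, h′′′(0) = 168.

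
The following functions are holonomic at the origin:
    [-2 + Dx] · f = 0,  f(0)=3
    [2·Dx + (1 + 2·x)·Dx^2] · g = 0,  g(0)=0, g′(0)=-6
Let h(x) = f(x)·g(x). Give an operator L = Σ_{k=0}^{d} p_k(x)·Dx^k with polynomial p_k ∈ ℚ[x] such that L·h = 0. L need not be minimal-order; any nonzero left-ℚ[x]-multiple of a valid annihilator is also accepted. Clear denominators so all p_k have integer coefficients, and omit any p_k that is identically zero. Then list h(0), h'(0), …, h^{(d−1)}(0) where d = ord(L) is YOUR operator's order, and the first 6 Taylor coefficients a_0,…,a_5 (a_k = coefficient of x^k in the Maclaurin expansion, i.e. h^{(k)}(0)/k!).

f: a_k = 3, 6, 6, 4, 2, 4/5, …
g: a_k = 0, -6, 6, -8, 12, -96/5, …
f·g: L₀ = L_f ⊗_s L_g, ord ≤ 1·2.
L = 8·x + (-2 - 8·x)·Dx + (1 + 2·x)·Dx^2  (order 2).
h: a_k = 0, -18, -18, -24, 0, -108/5, …
ICs: h(0) = 0, h′(0) = -18.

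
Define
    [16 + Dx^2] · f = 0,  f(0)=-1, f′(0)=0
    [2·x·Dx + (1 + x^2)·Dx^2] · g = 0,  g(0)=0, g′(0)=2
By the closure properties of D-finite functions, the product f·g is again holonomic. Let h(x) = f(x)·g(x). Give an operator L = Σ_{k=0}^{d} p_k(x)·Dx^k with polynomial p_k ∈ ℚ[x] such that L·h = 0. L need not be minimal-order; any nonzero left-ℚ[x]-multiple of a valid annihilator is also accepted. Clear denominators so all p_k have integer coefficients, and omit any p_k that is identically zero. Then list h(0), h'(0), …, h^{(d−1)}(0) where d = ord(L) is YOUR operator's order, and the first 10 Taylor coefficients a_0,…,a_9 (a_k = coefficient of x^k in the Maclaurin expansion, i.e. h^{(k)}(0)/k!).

L = (5440 + 19136·x^2 + 25856·x^4 + 16384·x^6 + 4096·x^8) + (1152·x + 3200·x^3 + 3072·x^5 + 1024·x^7)·Dx + (612 + 2252·x^2 + 3168·x^4 + 2048·x^6 + 512·x^8)·Dx^2 + (72·x + 200·x^3 + 192·x^5 + 64·x^7)·Dx^3 + (17 + 66·x^2 + 97·x^4 + 64·x^6 + 16·x^8)·Dx^4  (order 4).
h: a_k = 0, -2, 0, 50/3, 0, -406/15, 0, 6922/315, 0, -13058/945, …
ICs: h(0) = 0, h′(0) = -2, h′′(0) = 0, h′′′(0) = 100.

f: a_k = -1, 0, 8, 0, -32/3, 0, 256/45, 0, -512/315, 0, …
g: a_k = 0, 2, 0, -2/3, 0, 2/5, 0, -2/7, 0, 2/9, …
h₀=f·g: eliminate ⇒ L₀, order ≤ 2·2.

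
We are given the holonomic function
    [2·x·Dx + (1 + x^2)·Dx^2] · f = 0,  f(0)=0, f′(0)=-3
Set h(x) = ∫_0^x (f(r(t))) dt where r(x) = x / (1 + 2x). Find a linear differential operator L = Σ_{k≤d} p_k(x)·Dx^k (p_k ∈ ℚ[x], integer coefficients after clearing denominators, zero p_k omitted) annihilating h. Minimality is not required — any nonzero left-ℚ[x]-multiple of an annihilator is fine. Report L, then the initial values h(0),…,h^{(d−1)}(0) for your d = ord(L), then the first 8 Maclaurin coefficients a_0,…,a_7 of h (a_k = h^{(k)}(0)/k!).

f: a_k = 0, -3, 0, 1, 0, -3/5, 0, 3/7, …
f∘r: x↦r, Dx↦Dx/r' in L_f ⇒ L₀.
h=∫₀ˣh₀: take L = L₀·Dx.
L = (4 + 10·x)·Dx^2 + (1 + 4·x + 5·x^2)·Dx^3  (order 3).
h: a_k = 0, 0, -3/2, 2, -11/4, 18/5, -41/10, 22/7, …
ICs: h(0) = 0, h′(0) = 0, h′′(0) = -3.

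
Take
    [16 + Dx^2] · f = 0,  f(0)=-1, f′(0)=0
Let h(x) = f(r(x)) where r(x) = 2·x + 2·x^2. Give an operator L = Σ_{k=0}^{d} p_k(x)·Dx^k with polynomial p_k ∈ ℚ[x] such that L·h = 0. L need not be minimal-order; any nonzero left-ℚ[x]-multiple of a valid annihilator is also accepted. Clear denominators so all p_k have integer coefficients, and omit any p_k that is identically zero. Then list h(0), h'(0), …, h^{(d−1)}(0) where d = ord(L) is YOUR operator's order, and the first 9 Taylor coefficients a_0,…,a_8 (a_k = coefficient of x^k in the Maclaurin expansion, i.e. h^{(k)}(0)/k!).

f: a_k = -1, 0, 8, 0, -32/3, 0, 256/45, 0, -512/315, …
Change of var in L_f (x↦r) gives L₀.
L = (64 + 384·x + 768·x^2 + 512·x^3) - 2·Dx + (1 + 2·x)·Dx^2  (order 2).
h: a_k = -1, 0, 32, 64, -416/3, -2048/3, -29696/45, 22528/15, 1535488/315, …
ICs: h(0) = -1, h′(0) = 0.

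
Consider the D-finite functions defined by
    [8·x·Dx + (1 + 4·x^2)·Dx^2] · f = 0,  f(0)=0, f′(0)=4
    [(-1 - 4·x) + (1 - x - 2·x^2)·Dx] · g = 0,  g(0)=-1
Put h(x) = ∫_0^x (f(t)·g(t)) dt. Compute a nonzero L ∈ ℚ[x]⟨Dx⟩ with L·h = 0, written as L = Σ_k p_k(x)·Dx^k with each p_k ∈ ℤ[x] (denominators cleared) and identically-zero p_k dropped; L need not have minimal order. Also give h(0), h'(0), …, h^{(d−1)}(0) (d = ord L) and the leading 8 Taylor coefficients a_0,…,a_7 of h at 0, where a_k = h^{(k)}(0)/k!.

L = (4 + 8·x + 48·x^2)·Dx + (2 + 16·x^2 + 48·x^3)·Dx^2 + (-1 + x - 2·x^2 + 4·x^3 + 8·x^4)·Dx^3  (order 3).
h: a_k = 0, 0, -2, -4/3, -5/3, -44/15, -34/5, -1052/105, …
ICs: h(0) = 0, h′(0) = 0, h′′(0) = -4.

f: a_k = 0, 4, 0, -16/3, 0, 64/5, 0, -256/7, …
g: a_k = -1, -1, -3, -5, -11, -21, -43, -85, …
L₀ := L_f ⊗_s L_g (sym. prod.), ord ≤ 2.
h=∫h₀ ⇒ L = L₀·Dx.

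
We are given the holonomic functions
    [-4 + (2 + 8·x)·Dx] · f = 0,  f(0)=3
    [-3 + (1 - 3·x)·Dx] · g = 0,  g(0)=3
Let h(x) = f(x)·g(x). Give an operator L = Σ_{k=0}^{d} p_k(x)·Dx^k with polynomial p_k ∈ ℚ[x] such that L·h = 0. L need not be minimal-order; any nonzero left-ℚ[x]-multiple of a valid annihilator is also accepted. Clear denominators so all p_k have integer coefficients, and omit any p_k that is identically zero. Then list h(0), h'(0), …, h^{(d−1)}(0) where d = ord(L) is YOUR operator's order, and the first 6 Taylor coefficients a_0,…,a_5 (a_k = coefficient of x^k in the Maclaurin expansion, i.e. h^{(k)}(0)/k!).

L = (5 + 6·x) + (-1 - x + 12·x^2)·Dx  (order 1).
h: a_k = 9, 45, 117, 387, 1071, 3465, …
ICs: h(0) = 9.

f: a_k = 3, 6, -6, 12, -30, 84, …
g: a_k = 3, 9, 27, 81, 243, 729, …
Sym-product of L_f,L_g gives L₀ (≤ ord 1).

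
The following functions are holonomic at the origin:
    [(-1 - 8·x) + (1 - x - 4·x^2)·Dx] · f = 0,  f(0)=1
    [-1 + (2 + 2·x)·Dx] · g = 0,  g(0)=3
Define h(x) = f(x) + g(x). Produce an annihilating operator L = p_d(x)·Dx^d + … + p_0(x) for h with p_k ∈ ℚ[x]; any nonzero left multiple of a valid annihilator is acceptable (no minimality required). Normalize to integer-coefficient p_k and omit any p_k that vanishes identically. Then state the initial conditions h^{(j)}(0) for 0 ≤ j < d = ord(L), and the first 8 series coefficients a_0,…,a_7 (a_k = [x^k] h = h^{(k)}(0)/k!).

L = (-21 - 75·x - 228·x^2 - 160·x^3) + (41 + 174·x + 609·x^2 + 872·x^3 + 400·x^4)·Dx + (-2 - 38·x - 30·x^2 + 198·x^3 + 352·x^4 + 160·x^5)·Dx^2  (order 2).
h: a_k = 4, 5/2, 37/8, 147/16, 3697/128, 16661/256, 185281/1024, 903267/2048, …
ICs: h(0) = 4, h′(0) = 5/2.

f: a_k = 1, 1, 5, 9, 29, 65, 181, 441, …
g: a_k = 3, 3/2, -3/8, 3/16, -15/128, 21/256, -63/1024, 99/2048, …
f+g: L₀ = lclm(L_f,L_g), ord ≤ 1+1.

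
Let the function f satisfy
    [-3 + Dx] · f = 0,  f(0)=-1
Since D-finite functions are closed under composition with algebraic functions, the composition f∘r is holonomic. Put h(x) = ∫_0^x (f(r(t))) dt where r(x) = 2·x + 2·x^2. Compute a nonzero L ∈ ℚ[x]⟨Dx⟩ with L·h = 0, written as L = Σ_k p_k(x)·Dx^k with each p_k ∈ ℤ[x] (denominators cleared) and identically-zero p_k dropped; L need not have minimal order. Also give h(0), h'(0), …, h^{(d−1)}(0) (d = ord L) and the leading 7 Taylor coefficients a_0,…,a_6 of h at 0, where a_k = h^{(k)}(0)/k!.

L = (-6 - 12·x)·Dx + Dx^2  (order 2).
h: a_k = 0, -1, -3, -8, -18, -36, -324/5, …
ICs: h(0) = 0, h′(0) = -1.

f: a_k = -1, -3, -9/2, -9/2, -27/8, -81/40, -81/80, …
Change of var in L_f (x↦r) gives L₀.
h=∫h₀ ⇒ L = L₀·Dx.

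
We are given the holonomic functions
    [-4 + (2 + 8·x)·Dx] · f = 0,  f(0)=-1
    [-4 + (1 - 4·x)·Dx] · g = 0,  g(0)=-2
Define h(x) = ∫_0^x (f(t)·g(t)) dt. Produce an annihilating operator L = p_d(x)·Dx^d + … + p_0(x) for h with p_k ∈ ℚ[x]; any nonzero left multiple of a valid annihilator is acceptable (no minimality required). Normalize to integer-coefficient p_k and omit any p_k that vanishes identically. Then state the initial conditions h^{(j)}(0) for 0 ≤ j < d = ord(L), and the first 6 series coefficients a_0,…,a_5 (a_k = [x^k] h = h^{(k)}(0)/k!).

f: a_k = -1, -2, 2, -4, 10, -28, …
g: a_k = -2, -8, -32, -128, -512, -2048, …
h₀=f·g: eliminate ⇒ L₀, order ≤ 1·1.
∫: right-multiply L₀ by Dx.
L = (6 + 8·x)·Dx + (-1 + 16·x^2)·Dx^2  (order 2).
h: a_k = 0, 2, 6, 44/3, 46, 716/5, …
ICs: h(0) = 0, h′(0) = 2.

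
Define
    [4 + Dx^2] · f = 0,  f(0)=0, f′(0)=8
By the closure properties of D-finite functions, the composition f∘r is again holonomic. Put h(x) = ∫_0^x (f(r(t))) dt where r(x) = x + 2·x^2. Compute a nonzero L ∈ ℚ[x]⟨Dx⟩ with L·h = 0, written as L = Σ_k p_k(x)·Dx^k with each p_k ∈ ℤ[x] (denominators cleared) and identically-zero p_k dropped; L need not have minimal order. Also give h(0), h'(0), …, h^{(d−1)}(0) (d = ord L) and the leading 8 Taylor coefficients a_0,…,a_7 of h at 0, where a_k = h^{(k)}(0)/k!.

f: a_k = 0, 8, 0, -16/3, 0, 16/15, 0, -32/315, …
Change of var in L_f (x↦r) gives L₀.
h=∫h₀ ⇒ L = L₀·Dx.
L = (4 + 48·x + 192·x^2 + 256·x^3)·Dx - 4·Dx^2 + (1 + 4·x)·Dx^3  (order 3).
h: a_k = 0, 0, 4, 16/3, -4/3, -32/5, -472/45, -32/7, …
ICs: h(0) = 0, h′(0) = 0, h′′(0) = 8.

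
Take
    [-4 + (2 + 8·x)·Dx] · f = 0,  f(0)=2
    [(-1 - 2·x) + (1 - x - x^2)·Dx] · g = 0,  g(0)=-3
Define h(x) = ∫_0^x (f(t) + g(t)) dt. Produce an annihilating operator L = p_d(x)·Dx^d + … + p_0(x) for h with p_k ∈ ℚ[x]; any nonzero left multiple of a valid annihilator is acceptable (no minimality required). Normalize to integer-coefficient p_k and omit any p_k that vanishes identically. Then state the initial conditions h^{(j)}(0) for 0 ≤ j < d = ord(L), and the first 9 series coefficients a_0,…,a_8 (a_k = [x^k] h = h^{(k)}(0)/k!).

f: a_k = 2, 4, -4, 8, -20, 56, -168, 528, -1716, …
g: a_k = -3, -3, -6, -9, -15, -24, -39, -63, -102, …
Weyl lclm of L_f,L_g ⇒ L₀ (ord ≤ 2).
h=∫₀ˣh₀: take L = L₀·Dx.
L = (12 + 48·x + 48·x^2 + 40·x^3)·Dx + (-8 - 30·x - 114·x^2 - 152·x^3 - 100·x^4)·Dx^2 + (-1 + 5·x + 39·x^2 - 6·x^3 - 82·x^4 - 40·x^5)·Dx^3  (order 3).
h: a_k = 0, -1, 1/2, -10/3, -1/4, -7, 16/3, -207/7, 465/8, …
ICs: h(0) = 0, h′(0) = -1, h′′(0) = 1.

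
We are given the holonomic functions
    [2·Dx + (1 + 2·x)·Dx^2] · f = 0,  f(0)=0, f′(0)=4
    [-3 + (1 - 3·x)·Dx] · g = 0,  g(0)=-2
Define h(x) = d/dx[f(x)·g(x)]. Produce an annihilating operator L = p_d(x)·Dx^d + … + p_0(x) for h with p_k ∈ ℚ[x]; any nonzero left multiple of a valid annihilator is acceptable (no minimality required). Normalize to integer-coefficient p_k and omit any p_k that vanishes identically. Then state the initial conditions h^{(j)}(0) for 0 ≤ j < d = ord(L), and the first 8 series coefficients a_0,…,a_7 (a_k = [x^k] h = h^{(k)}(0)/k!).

f: a_k = 0, 4, -4, 16/3, -8, 64/5, -64/3, 256/7, …
g: a_k = -2, -6, -18, -54, -162, -486, -1458, -4374, …
f·g: L₀ = L_f ⊗_s L_g, ord ≤ 2·1.
h₀' ⇒ L via d/dx closure of L₀.
L = 24 + (5 + 30·x)·Dx + (-1 + x + 6·x^2)·Dx^2  (order 2).
h: a_k = -8, -32, -176, -640, -2528, -44224/5, -157344/5, -3740416/35, …
ICs: h(0) = -8, h′(0) = -32.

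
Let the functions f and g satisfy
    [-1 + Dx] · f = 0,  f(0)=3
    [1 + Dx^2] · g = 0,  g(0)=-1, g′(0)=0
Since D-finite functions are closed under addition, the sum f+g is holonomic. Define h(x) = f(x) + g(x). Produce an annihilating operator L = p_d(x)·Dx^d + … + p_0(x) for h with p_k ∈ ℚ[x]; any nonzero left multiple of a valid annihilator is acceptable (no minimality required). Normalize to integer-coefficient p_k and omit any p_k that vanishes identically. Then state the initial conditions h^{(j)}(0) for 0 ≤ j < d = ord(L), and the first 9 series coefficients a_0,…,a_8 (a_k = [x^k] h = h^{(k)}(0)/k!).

f: a_k = 3, 3, 3/2, 1/2, 1/8, 1/40, 1/240, 1/1680, 1/13440, …
g: a_k = -1, 0, 1/2, 0, -1/24, 0, 1/720, 0, -1/40320, …
f+g: L₀ = lclm(L_f,L_g), ord ≤ 1+2.
L = -1 + Dx - Dx^2 + Dx^3  (order 3).
h: a_k = 2, 3, 2, 1/2, 1/12, 1/40, 1/180, 1/1680, 1/20160, …
ICs: h(0) = 2, h′(0) = 3, h′′(0) = 4.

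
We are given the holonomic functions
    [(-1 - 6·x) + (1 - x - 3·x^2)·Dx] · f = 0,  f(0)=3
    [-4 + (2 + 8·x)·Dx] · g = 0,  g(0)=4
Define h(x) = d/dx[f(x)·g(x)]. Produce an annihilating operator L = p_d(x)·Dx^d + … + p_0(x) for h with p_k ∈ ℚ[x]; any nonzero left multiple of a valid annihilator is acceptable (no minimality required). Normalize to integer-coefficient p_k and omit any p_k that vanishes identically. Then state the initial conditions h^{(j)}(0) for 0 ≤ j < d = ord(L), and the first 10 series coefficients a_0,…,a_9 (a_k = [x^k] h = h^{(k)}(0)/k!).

L = (8 + 126·x + 390·x^2 + 480·x^3 + 540·x^4) + (-3 - 17·x - 21·x^2 + 38·x^3 + 222·x^4 + 216·x^5)·Dx  (order 1).
h: a_k = 36, 96, 612, 912, 5880, 5112, 52836, -1536, 510948, -604920, …
ICs: h(0) = 36.

f: a_k = 3, 3, 12, 21, 57, 120, 291, 651, 1524, 3477, …
g: a_k = 4, 8, -8, 16, -40, 112, -336, 1056, -3432, 11440, …
f·g: L₀ = L_f ⊗_s L_g, ord ≤ 1·1.
h₀' ⇒ L via d/dx closure of L₀.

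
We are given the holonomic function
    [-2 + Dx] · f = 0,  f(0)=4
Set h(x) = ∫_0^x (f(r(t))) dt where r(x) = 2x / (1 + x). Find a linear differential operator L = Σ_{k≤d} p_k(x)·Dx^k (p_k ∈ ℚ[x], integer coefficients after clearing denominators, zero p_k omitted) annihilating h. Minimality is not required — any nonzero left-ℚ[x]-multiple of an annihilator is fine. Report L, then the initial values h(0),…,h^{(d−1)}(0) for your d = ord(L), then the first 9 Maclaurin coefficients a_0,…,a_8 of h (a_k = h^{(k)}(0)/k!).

L = -4·Dx + (1 + 2·x + x^2)·Dx^2  (order 2).
h: a_k = 0, 4, 8, 16/3, -4/3, -16/15, 56/45, -176/315, -34/315, …
ICs: h(0) = 0, h′(0) = 4.

f: a_k = 4, 8, 8, 16/3, 8/3, 16/15, 16/45, 32/315, 8/315, …
Substitute x→r, Dx→(1/r')Dx; clear ⇒ L₀.
∫: right-multiply L₀ by Dx.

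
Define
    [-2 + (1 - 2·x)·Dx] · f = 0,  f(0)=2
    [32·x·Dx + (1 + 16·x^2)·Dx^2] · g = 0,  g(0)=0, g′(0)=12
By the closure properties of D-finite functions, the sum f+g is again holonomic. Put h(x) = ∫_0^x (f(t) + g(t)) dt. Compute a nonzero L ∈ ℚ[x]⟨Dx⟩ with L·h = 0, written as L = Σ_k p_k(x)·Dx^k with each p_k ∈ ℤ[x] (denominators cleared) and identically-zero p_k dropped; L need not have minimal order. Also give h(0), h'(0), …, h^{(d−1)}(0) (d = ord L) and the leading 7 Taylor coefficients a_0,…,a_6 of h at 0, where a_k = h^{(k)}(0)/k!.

f: a_k = 2, 4, 8, 16, 32, 64, 128, …
g: a_k = 0, 12, 0, -64, 0, 3072/5, 0, …
Weyl lclm of L_f,L_g ⇒ L₀ (ord ≤ 3).
h=∫h₀ ⇒ L = L₀·Dx.
L = (-32 + 256·x + 1536·x^2)·Dx^2 + (14 - 32·x - 160·x^2 + 1536·x^3)·Dx^3 + (-1 - 6·x - 96·x^3 + 256·x^4)·Dx^4  (order 4).
h: a_k = 0, 2, 8, 8/3, -12, 32/5, 1696/15, …
ICs: h(0) = 0, h′(0) = 2, h′′(0) = 16, h′′′(0) = 16.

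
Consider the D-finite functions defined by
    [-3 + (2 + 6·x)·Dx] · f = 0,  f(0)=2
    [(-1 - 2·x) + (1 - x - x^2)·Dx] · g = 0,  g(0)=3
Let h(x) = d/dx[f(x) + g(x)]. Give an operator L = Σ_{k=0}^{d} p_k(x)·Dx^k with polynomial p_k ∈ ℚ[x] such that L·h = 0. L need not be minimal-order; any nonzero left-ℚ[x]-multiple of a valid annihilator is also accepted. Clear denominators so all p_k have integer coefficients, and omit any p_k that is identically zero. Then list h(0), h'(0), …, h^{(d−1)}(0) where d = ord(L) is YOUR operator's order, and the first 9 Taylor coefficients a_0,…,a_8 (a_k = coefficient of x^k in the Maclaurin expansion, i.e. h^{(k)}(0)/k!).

L = (-216 - 666·x - 972·x^2 - 468·x^3 - 270·x^4) + (-45 - 624·x - 2079·x^2 - 2688·x^3 - 1737·x^4 - 810·x^5)·Dx + (22 + 122·x + 146·x^2 - 162·x^3 - 426·x^4 - 474·x^5 - 180·x^6)·Dx^2  (order 2).
h: a_k = 6, 15/2, 297/8, 555/16, 23865/128, 13977/256, 956781/1024, -1143501/2048, 175320585/32768, …
ICs: h(0) = 6, h′(0) = 15/2.

f: a_k = 2, 3, -9/4, 27/8, -405/64, 1701/128, -15309/512, 72171/1024, -2814669/16384, …
g: a_k = 3, 3, 6, 9, 15, 24, 39, 63, 102, …
Sum ⇒ L₀ = lclm(L_f,L_g) in ℚ(x)⟨Dx⟩.
h=h₀': d/dx-closure on L₀ ⇒ L.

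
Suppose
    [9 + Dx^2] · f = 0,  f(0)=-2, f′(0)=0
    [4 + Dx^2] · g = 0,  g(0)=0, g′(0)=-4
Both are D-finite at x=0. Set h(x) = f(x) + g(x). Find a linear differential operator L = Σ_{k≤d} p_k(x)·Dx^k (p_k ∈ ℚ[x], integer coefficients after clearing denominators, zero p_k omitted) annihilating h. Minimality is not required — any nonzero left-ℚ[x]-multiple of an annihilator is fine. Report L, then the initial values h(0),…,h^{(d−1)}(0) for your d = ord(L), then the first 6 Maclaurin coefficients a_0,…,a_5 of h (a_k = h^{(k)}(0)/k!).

f: a_k = -2, 0, 9, 0, -27/4, 0, …
g: a_k = 0, -4, 0, 8/3, 0, -8/15, …
Weyl lclm of L_f,L_g ⇒ L₀ (ord ≤ 4).
L = 36 + 13·Dx^2 + Dx^4  (order 4).
h: a_k = -2, -4, 9, 8/3, -27/4, -8/15, …
ICs: h(0) = -2, h′(0) = -4, h′′(0) = 18, h′′′(0) = 16.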